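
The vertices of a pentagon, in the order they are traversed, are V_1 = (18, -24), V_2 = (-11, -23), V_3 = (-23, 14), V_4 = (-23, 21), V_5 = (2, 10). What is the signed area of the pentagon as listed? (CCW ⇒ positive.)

-1011

V_1→V_2: (18)(-23) − (-11)(-24) = -678
V_2→V_3: (-11)(14) − (-23)(-23) = -683
V_3→V_4: (-23)(21) − (-23)(14) = -161
V_4→V_5: (-23)(10) − (2)(21) = -272
V_5→V_1: (2)(-24) − (18)(10) = -228
Σ = -2022
Signed area = Σ/2 = -1011 (negative ⇒ clockwise traversal).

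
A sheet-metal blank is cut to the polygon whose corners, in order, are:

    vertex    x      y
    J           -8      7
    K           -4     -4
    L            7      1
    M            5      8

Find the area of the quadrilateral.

117

Apply Gauss's area formula: 2A = Σ (x_i·y_{i+1} − x_{i+1}·y_i), indices taken mod 4.
Σ = (60) + (24) + (51) + (99) = 234
Area = |Σ|/2 = 117.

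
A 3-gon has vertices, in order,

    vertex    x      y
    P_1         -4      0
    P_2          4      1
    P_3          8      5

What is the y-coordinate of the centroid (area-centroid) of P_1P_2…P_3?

Apply the shoelace formula. First the cross-terms c_i = x_i·y_{i+1} − x_{i+1}·y_i:
  -4, 12, 20  ⇒  2A = 28, A = 14.
Then Σ (y_i + y_{i+1})·c_i = 168, so ȳ = 168 / (6·14) = 2.

2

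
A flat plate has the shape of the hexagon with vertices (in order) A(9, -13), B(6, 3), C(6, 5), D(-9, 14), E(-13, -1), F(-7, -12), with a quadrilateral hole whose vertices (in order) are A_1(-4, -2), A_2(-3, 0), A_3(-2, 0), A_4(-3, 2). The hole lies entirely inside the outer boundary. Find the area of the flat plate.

390.5

Outer boundary:
Apply Gauss's area formula: 2A = Σ (x_i·y_{i+1} − x_{i+1}·y_i), indices taken mod 6.
Σ = (105) + (12) + (129) + (191) + (149) + (199) = 785
Area = |Σ|/2 = 392.5.
Hole:
Apply the surveyor's formula: 2A = Σ (x_i·y_{i+1} − x_{i+1}·y_i), indices taken mod 4.
Σ = (-6) + (0) + (-4) + (14) = 4
Area = |Σ|/2 = 2.
Net area = 392.5 − 2 = 390.5.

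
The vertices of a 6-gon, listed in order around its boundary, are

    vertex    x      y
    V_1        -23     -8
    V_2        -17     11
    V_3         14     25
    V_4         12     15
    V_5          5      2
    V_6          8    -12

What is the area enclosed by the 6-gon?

762.5

Apply the surveyor's formula: 2A = Σ (x_i·y_{i+1} − x_{i+1}·y_i), indices taken mod 6.
Σ = (-389) + (-579) + (-90) + (-51) + (-76) + (-340) = -1525
Area = |Σ|/2 = 762.5.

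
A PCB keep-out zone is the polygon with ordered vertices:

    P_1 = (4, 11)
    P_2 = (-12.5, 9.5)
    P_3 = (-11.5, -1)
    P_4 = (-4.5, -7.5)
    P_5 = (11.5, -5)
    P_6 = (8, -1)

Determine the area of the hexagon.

Apply the shoelace formula: 2A = Σ (x_i·y_{i+1} − x_{i+1}·y_i), indices taken mod 6.
Σ = (175.5) + (121.75) + (81.75) + (108.75) + (28.5) + (92) = 608.25
Area = |Σ|/2 = 304.125.

304.125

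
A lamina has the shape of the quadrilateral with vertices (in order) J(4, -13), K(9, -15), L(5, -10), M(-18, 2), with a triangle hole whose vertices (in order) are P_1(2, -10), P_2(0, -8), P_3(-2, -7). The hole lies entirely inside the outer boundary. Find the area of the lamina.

Outer boundary:
Apply the surveyor's formula: 2A = Σ (x_i·y_{i+1} − x_{i+1}·y_i), indices taken mod 4.
Σ = (57) + (-15) + (-170) + (226) = 98
Area = |Σ|/2 = 49.
Hole:
Apply the shoelace (surveyor's) formula: 2A = Σ (x_i·y_{i+1} − x_{i+1}·y_i), indices taken mod 3.
Σ = (-16) + (-16) + (34) = 2
Area = |Σ|/2 = 1.
Net area = 49 − 1 = 48.

48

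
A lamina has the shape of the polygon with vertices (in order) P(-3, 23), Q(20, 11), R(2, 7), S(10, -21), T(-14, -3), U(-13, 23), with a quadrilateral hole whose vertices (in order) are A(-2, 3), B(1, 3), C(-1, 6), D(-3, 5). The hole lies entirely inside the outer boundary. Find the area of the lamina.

694

Outer boundary:
Apply the shoelace (surveyor's) formula: 2A = Σ (x_i·y_{i+1} − x_{i+1}·y_i), indices taken mod 6.
Σ = (-493) + (118) + (-112) + (-324) + (-361) + (-230) = -1402
Area = |Σ|/2 = 701.
Hole:
Apply Gauss's area formula: 2A = Σ (x_i·y_{i+1} − x_{i+1}·y_i), indices taken mod 4.
Σ = (-9) + (9) + (13) + (1) = 14
Area = |Σ|/2 = 7.
Net area = 701 − 7 = 694.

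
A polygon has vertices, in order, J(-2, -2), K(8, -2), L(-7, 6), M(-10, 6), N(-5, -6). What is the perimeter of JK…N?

48

|JK| = √((10)² + (0)²) = √100 = 10
|KL| = √((-15)² + (8)²) = √289 = 17
|LM| = √((-3)² + (0)²) = √9 = 3
|MN| = √((5)² + (-12)²) = √169 = 13
|NJ| = √((3)² + (4)²) = √25 = 5
Perimeter = 10 + 17 + 3 + 13 + 5 = 48.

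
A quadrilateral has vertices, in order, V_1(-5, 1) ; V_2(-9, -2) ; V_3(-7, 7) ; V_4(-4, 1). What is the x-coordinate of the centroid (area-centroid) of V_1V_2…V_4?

Apply the shoelace formula. First the cross-terms c_i = x_i·y_{i+1} − x_{i+1}·y_i:
  19, -77, 21, 1  ⇒  2A = -36, A = -18.
Then Σ (x_i + x_{i+1})·c_i = 726, so x̄ = 726 / (6·(-18)) = -121/18.

-121/18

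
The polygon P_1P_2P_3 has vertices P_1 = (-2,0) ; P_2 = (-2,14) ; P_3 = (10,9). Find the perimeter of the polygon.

|P_1P_2| = √((0)² + (14)²) = √196 = 14
|P_2P_3| = √((12)² + (-5)²) = √169 = 13
|P_3P_1| = √((-12)² + (-9)²) = √225 = 15
Perimeter = 14 + 13 + 15 = 42.

42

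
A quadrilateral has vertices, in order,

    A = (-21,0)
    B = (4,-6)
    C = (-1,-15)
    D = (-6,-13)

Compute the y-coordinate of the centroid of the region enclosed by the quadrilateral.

Apply the shoelace (surveyor's) formula. First the cross-terms c_i = x_i·y_{i+1} − x_{i+1}·y_i:
  126, -66, -77, -273  ⇒  2A = -290, A = -145.
Then Σ (y_i + y_{i+1})·c_i = 6335, so ȳ = 6335 / (6·(-145)) = -1267/174.

-1267/174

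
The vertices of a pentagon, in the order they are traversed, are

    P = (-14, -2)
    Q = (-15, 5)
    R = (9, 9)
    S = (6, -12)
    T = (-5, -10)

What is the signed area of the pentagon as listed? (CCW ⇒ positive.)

-346

Apply the shoelace (surveyor's) formula: 2A = Σ (x_i·y_{i+1} − x_{i+1}·y_i), indices taken mod 5.
Σ = (-100) + (-180) + (-162) + (-120) + (-130) = -692
Signed area = Σ/2 = -346 (negative ⇒ clockwise traversal).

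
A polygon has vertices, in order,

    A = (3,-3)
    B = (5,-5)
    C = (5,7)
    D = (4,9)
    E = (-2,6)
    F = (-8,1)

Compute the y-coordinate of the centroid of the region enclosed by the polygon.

7/3

Apply the surveyor's formula. First the cross-terms c_i = x_i·y_{i+1} − x_{i+1}·y_i:
  0, 60, 17, 42, 46, 21  ⇒  2A = 186, A = 93.
Then Σ (y_i + y_{i+1})·c_i = 1302, so ȳ = 1302 / (6·93) = 7/3.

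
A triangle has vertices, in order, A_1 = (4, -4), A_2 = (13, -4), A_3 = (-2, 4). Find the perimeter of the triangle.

36

|A_1A_2| = √((9)² + (0)²) = √81 = 9
|A_2A_3| = √((-15)² + (8)²) = √289 = 17
|A_3A_1| = √((6)² + (-8)²) = √100 = 10
Perimeter = 9 + 17 + 10 = 36.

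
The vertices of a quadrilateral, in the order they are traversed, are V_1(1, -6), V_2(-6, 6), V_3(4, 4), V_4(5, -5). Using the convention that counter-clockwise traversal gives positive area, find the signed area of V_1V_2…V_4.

V_1→V_2: (1)(6) − (-6)(-6) = -30
V_2→V_3: (-6)(4) − (4)(6) = -48
V_3→V_4: (4)(-5) − (5)(4) = -40
V_4→V_1: (5)(-6) − (1)(-5) = -25
Σ = -143
Signed area = Σ/2 = -71.5 (negative ⇒ clockwise traversal).

-71.5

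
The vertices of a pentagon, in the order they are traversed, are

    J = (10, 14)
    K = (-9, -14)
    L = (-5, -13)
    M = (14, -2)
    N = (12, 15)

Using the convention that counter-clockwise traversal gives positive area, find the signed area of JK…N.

Σ = (-14) + (47) + (192) + (234) + (18) = 477
Signed area = Σ/2 = 238.5 (positive ⇒ counter-clockwise traversal).

238.5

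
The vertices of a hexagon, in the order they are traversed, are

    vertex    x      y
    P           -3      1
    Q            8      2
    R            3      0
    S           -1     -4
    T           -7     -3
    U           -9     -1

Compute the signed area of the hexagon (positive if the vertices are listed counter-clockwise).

Apply Gauss's area formula: 2A = Σ (x_i·y_{i+1} − x_{i+1}·y_i), indices taken mod 6.
Σ = (-14) + (-6) + (-12) + (-25) + (-20) + (-12) = -89
Signed area = Σ/2 = -44.5 (negative ⇒ clockwise traversal).

-44.5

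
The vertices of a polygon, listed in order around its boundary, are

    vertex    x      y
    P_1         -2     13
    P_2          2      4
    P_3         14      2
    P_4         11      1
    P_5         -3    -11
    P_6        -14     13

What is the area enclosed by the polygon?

280.5

Σ = (-34) + (-52) + (-8) + (-118) + (-193) + (-156) = -561
Area = |Σ|/2 = 280.5.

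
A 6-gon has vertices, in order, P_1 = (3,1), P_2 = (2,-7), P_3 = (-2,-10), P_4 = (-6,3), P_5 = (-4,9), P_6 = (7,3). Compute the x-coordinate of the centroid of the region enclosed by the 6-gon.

Apply the shoelace formula. First the cross-terms c_i = x_i·y_{i+1} − x_{i+1}·y_i:
  -23, -34, -66, -42, -75, -2  ⇒  2A = -242, A = -121.
Then Σ (x_i + x_{i+1})·c_i = 588, so x̄ = 588 / (6·(-121)) = -98/121.

-98/121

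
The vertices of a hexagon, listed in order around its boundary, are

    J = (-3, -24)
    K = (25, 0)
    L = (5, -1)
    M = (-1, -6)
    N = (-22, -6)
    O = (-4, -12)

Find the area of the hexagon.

359

Apply Gauss's area formula: 2A = Σ (x_i·y_{i+1} − x_{i+1}·y_i), indices taken mod 6.
Cross-terms: 600, -25, -31, -126, 240, 60  ⇒  Σ = 718
Area = |Σ|/2 = 359.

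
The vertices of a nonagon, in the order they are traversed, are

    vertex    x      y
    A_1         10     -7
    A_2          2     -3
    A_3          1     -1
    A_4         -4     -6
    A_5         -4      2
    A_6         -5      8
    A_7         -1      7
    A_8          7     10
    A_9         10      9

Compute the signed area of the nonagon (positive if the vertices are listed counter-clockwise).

Apply Gauss's area formula: 2A = Σ (x_i·y_{i+1} − x_{i+1}·y_i), indices taken mod 9.
Cross-terms: -16, 1, -10, -32, -22, -27, -59, -37, -160  ⇒  Σ = -362
Signed area = Σ/2 = -181 (negative ⇒ clockwise traversal).

-181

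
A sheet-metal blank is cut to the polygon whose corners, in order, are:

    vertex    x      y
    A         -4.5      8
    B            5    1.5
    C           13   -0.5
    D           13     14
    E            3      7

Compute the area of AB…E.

112.125

Apply Gauss's area formula: 2A = Σ (x_i·y_{i+1} − x_{i+1}·y_i), indices taken mod 5.
Cross-terms: -46.75, -22, 188.5, 49, 55.5  ⇒  Σ = 224.25
Area = |Σ|/2 = 112.125.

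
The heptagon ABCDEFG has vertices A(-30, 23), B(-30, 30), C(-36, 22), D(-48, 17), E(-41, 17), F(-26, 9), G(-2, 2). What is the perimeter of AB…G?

|AB| = √((0)² + (7)²) = √49 = 7
|BC| = √((-6)² + (-8)²) = √100 = 10
|CD| = √((-12)² + (-5)²) = √169 = 13
|DE| = √((7)² + (0)²) = √49 = 7
|EF| = √((15)² + (-8)²) = √289 = 17
|FG| = √((24)² + (-7)²) = √625 = 25
|GA| = √((-28)² + (21)²) = √1225 = 35
Perimeter = 7 + 10 + 13 + 7 + 17 + 25 + 35 = 114.

114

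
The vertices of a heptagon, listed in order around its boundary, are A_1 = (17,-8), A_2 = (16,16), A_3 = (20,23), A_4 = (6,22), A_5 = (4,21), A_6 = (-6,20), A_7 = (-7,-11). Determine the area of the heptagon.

A_1→A_2: (17)(16) − (16)(-8) = 400
A_2→A_3: (16)(23) − (20)(16) = 48
A_3→A_4: (20)(22) − (6)(23) = 302
A_4→A_5: (6)(21) − (4)(22) = 38
A_5→A_6: (4)(20) − (-6)(21) = 206
A_6→A_7: (-6)(-11) − (-7)(20) = 206
A_7→A_1: (-7)(-8) − (17)(-11) = 243
Σ = 1443
Area = |Σ|/2 = 721.5.

721.5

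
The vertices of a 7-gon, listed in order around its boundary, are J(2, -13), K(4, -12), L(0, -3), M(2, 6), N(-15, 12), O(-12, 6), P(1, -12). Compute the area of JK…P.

J→K: (2)(-12) − (4)(-13) = 28
K→L: (4)(-3) − (0)(-12) = -12
L→M: (0)(6) − (2)(-3) = 6
M→N: (2)(12) − (-15)(6) = 114
N→O: (-15)(6) − (-12)(12) = 54
O→P: (-12)(-12) − (1)(6) = 138
P→J: (1)(-13) − (2)(-12) = 11
Σ = 339
Area = |Σ|/2 = 169.5.

169.5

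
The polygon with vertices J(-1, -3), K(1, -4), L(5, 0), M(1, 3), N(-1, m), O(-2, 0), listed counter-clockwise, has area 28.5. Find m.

The doubled signed area Σ (x_i y_{i+1} − x_{i+1} y_i) is linear in m.
With m=0 it equals 51; the coefficient of m is 3 (from the two edges through N).
So 3·m + 51 = 2·28.5 = 57 ⇒ m = 2.

2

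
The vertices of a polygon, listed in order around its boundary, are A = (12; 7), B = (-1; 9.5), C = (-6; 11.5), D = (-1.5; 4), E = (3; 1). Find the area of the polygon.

Apply the shoelace formula: 2A = Σ (x_i·y_{i+1} − x_{i+1}·y_i), indices taken mod 5.
Σ = (121) + (45.5) + (-6.75) + (-13.5) + (9) = 155.25
Area = |Σ|/2 = 77.625.

77.625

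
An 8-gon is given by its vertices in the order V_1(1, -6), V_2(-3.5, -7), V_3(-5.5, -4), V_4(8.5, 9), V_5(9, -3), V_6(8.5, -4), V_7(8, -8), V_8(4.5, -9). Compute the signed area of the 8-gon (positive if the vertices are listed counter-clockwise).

Apply the shoelace formula: 2A = Σ (x_i·y_{i+1} − x_{i+1}·y_i), indices taken mod 8.
Σ = (-28) + (-24.5) + (-15.5) + (-106.5) + (-10.5) + (-36) + (-36) + (-18) = -275
Signed area = Σ/2 = -137.5 (negative ⇒ clockwise traversal).

-137.5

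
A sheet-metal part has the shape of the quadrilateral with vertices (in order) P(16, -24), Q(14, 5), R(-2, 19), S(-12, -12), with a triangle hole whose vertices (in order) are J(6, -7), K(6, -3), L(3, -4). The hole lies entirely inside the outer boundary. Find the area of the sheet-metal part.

706

Outer boundary:
Σ = (416) + (276) + (252) + (480) = 1424
Area = |Σ|/2 = 712.
Hole:
Cross-terms: 24, -15, 3  ⇒  Σ = 12
Area = |Σ|/2 = 6.
Net area = 712 − 6 = 706.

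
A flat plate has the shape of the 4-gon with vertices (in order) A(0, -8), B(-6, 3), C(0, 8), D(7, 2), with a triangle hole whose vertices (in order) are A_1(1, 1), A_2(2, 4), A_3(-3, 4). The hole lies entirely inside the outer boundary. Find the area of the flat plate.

Outer boundary:
Apply Gauss's area formula: 2A = Σ (x_i·y_{i+1} − x_{i+1}·y_i), indices taken mod 4.
Σ = (-48) + (-48) + (-56) + (-56) = -208
Area = |Σ|/2 = 104.
Hole:
Cross-terms: 2, 20, -7  ⇒  Σ = 15
Area = |Σ|/2 = 7.5.
Net area = 104 − 7.5 = 96.5.

96.5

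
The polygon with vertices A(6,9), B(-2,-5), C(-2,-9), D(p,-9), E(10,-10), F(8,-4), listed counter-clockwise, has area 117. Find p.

Write out the shoelace sum; only the two edges meeting at D involve p:
2·Area = [((-2)·(-9) − p·(-9)) + (p·(-10) − 10·(-9))] + 132
       = -1·p + 240 = 234
⇒ p = 6.

6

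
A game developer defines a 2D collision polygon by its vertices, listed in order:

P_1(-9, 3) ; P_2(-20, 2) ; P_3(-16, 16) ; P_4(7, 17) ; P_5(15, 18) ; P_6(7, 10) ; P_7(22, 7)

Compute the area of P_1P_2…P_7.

Apply the surveyor's formula: 2A = Σ (x_i·y_{i+1} − x_{i+1}·y_i), indices taken mod 7.
Σ = (42) + (-288) + (-384) + (-129) + (24) + (-171) + (129) = -777
Area = |Σ|/2 = 388.5.

388.5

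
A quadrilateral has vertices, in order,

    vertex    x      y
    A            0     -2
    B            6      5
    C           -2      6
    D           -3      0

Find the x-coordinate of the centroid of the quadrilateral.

Apply the shoelace (surveyor's) formula. First the cross-terms c_i = x_i·y_{i+1} − x_{i+1}·y_i:
  12, 46, 18, 6  ⇒  2A = 82, A = 41.
Then Σ (x_i + x_{i+1})·c_i = 148, so x̄ = 148 / (6·41) = 74/123.

74/123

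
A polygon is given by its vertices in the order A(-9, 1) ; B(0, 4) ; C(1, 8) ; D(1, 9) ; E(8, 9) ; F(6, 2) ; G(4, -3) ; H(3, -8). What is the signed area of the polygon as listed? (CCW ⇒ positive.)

-129

Apply the shoelace formula: 2A = Σ (x_i·y_{i+1} − x_{i+1}·y_i), indices taken mod 8.
A→B: (-9)(4) − (0)(1) = -36
B→C: (0)(8) − (1)(4) = -4
C→D: (1)(9) − (1)(8) = 1
D→E: (1)(9) − (8)(9) = -63
E→F: (8)(2) − (6)(9) = -38
F→G: (6)(-3) − (4)(2) = -26
G→H: (4)(-8) − (3)(-3) = -23
H→A: (3)(1) − (-9)(-8) = -69
Σ = -258
Signed area = Σ/2 = -129 (negative ⇒ clockwise traversal).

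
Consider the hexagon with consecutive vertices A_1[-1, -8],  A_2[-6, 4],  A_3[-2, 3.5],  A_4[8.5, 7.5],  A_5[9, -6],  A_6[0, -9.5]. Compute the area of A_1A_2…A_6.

161.625

Σ = (-52) + (-13) + (-44.75) + (-118.5) + (-85.5) + (-9.5) = -323.25
Area = |Σ|/2 = 161.625.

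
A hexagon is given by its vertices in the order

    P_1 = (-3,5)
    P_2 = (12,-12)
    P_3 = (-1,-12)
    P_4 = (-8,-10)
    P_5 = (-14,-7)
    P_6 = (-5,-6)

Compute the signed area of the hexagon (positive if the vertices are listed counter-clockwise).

-172

Apply the shoelace (surveyor's) formula: 2A = Σ (x_i·y_{i+1} − x_{i+1}·y_i), indices taken mod 6.
P_1→P_2: (-3)(-12) − (12)(5) = -24
P_2→P_3: (12)(-12) − (-1)(-12) = -156
P_3→P_4: (-1)(-10) − (-8)(-12) = -86
P_4→P_5: (-8)(-7) − (-14)(-10) = -84
P_5→P_6: (-14)(-6) − (-5)(-7) = 49
P_6→P_1: (-5)(5) − (-3)(-6) = -43
Σ = -344
Signed area = Σ/2 = -172 (negative ⇒ clockwise traversal).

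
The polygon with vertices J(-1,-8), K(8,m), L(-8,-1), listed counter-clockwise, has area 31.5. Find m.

-8

Write out the shoelace sum; only the two edges meeting at K involve m:
2·Area = [((-1)·m − 8·(-8)) + (8·(-1) − (-8)·m)] + 63
       = 7·m + 119 = 63
⇒ m = -8.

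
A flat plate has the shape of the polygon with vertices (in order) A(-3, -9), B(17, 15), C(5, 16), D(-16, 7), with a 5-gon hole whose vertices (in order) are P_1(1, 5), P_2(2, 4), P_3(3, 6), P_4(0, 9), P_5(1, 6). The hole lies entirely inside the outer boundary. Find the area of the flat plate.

Outer boundary:
Σ = (108) + (197) + (291) + (165) = 761
Area = |Σ|/2 = 380.5.
Hole:
Apply the shoelace formula: 2A = Σ (x_i·y_{i+1} − x_{i+1}·y_i), indices taken mod 5.
Cross-terms: -6, 0, 27, -9, -1  ⇒  Σ = 11
Area = |Σ|/2 = 5.5.
Net area = 380.5 − 5.5 = 375.

375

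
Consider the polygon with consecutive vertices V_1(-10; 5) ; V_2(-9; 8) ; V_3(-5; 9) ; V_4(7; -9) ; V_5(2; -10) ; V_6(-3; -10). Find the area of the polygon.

155.5

Apply the shoelace formula: 2A = Σ (x_i·y_{i+1} − x_{i+1}·y_i), indices taken mod 6.
Cross-terms: -35, -41, -18, -52, -50, -115  ⇒  Σ = -311
Area = |Σ|/2 = 155.5.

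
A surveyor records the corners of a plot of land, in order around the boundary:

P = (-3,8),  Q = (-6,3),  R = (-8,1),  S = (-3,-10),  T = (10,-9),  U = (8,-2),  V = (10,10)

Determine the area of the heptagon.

Apply Gauss's area formula: 2A = Σ (x_i·y_{i+1} − x_{i+1}·y_i), indices taken mod 7.
P→Q: (-3)(3) − (-6)(8) = 39
Q→R: (-6)(1) − (-8)(3) = 18
R→S: (-8)(-10) − (-3)(1) = 83
S→T: (-3)(-9) − (10)(-10) = 127
T→U: (10)(-2) − (8)(-9) = 52
U→V: (8)(10) − (10)(-2) = 100
V→P: (10)(8) − (-3)(10) = 110
Σ = 529
Area = |Σ|/2 = 264.5.

264.5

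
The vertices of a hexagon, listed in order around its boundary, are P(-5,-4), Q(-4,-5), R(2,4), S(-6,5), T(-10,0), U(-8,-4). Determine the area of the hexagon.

69.5

Σ = (9) + (-6) + (34) + (50) + (40) + (12) = 139
Area = |Σ|/2 = 69.5.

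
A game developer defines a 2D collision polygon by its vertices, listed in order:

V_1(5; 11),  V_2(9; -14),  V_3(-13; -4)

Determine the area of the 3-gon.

Apply the shoelace (surveyor's) formula: 2A = Σ (x_i·y_{i+1} − x_{i+1}·y_i), indices taken mod 3.
V_1→V_2: (5)(-14) − (9)(11) = -169
V_2→V_3: (9)(-4) − (-13)(-14) = -218
V_3→V_1: (-13)(11) − (5)(-4) = -123
Σ = -510
Area = |Σ|/2 = 255.

255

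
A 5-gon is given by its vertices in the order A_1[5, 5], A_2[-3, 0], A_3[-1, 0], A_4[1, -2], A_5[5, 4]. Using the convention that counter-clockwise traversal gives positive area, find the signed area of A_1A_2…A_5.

18

Σ = (15) + (0) + (2) + (14) + (5) = 36
Signed area = Σ/2 = 18 (positive ⇒ counter-clockwise traversal).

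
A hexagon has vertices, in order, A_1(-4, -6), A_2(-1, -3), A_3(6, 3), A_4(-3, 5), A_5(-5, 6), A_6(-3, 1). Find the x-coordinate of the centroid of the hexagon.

Apply the surveyor's formula. First the cross-terms c_i = x_i·y_{i+1} − x_{i+1}·y_i:
  6, 15, 39, 7, 13, 22  ⇒  2A = 102, A = 51.
Then Σ (x_i + x_{i+1})·c_i = -152, so x̄ = -152 / (6·51) = -76/153.

-76/153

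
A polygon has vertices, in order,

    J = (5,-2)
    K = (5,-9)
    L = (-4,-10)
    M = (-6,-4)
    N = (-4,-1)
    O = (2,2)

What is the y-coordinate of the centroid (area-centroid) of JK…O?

-893/195

Apply the shoelace formula. First the cross-terms c_i = x_i·y_{i+1} − x_{i+1}·y_i:
  -35, -86, -44, -10, -6, -14  ⇒  2A = -195, A = -97.5.
Then Σ (y_i + y_{i+1})·c_i = 2679, so ȳ = 2679 / (6·(-97.5)) = -893/195.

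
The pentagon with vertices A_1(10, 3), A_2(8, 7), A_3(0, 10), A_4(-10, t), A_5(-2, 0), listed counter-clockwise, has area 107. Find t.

Write out the shoelace sum; only the two edges meeting at A_4 involve t:
2·Area = [(0·t − (-10)·10) + ((-10)·0 − (-2)·t)] + 120
       = 2·t + 220 = 214
⇒ t = -3.

-3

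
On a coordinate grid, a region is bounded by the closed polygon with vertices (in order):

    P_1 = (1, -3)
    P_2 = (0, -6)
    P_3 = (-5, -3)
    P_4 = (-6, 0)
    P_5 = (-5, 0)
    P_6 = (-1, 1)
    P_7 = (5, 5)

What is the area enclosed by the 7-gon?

Apply the shoelace formula: 2A = Σ (x_i·y_{i+1} − x_{i+1}·y_i), indices taken mod 7.
Cross-terms: -6, -30, -18, 0, -5, -10, -20  ⇒  Σ = -89
Area = |Σ|/2 = 44.5.

44.5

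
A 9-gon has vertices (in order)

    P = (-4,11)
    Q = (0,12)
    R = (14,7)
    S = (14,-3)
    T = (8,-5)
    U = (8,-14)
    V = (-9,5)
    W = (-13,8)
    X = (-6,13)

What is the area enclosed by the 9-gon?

351

P→Q: (-4)(12) − (0)(11) = -48
Q→R: (0)(7) − (14)(12) = -168
R→S: (14)(-3) − (14)(7) = -140
S→T: (14)(-5) − (8)(-3) = -46
T→U: (8)(-14) − (8)(-5) = -72
U→V: (8)(5) − (-9)(-14) = -86
V→W: (-9)(8) − (-13)(5) = -7
W→X: (-13)(13) − (-6)(8) = -121
X→P: (-6)(11) − (-4)(13) = -14
Σ = -702
Area = |Σ|/2 = 351.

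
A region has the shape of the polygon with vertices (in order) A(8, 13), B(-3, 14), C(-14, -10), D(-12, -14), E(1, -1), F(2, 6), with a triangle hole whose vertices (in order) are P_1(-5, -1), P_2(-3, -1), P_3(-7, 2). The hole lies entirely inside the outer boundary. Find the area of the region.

Outer boundary:
Cross-terms: 151, 226, 76, 26, 8, -22  ⇒  Σ = 465
Area = |Σ|/2 = 232.5.
Hole:
Apply the surveyor's formula: 2A = Σ (x_i·y_{i+1} − x_{i+1}·y_i), indices taken mod 3.
Cross-terms: 2, -13, 17  ⇒  Σ = 6
Area = |Σ|/2 = 3.
Net area = 232.5 − 3 = 229.5.

229.5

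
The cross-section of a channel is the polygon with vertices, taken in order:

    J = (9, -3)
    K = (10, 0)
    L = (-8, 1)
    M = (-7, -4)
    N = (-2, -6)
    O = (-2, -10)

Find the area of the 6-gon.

108.5

Apply the surveyor's formula: 2A = Σ (x_i·y_{i+1} − x_{i+1}·y_i), indices taken mod 6.
J→K: (9)(0) − (10)(-3) = 30
K→L: (10)(1) − (-8)(0) = 10
L→M: (-8)(-4) − (-7)(1) = 39
M→N: (-7)(-6) − (-2)(-4) = 34
N→O: (-2)(-10) − (-2)(-6) = 8
O→J: (-2)(-3) − (9)(-10) = 96
Σ = 217
Area = |Σ|/2 = 108.5.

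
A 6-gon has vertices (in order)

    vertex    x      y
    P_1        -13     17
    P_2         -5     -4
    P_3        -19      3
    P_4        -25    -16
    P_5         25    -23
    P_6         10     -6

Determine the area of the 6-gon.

Apply Gauss's area formula: 2A = Σ (x_i·y_{i+1} − x_{i+1}·y_i), indices taken mod 6.
Σ = (137) + (-91) + (379) + (975) + (80) + (92) = 1572
Area = |Σ|/2 = 786.

786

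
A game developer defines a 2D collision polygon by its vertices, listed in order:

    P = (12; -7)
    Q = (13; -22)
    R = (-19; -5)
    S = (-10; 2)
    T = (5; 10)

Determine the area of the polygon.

Apply the shoelace (surveyor's) formula: 2A = Σ (x_i·y_{i+1} − x_{i+1}·y_i), indices taken mod 5.
P→Q: (12)(-22) − (13)(-7) = -173
Q→R: (13)(-5) − (-19)(-22) = -483
R→S: (-19)(2) − (-10)(-5) = -88
S→T: (-10)(10) − (5)(2) = -110
T→P: (5)(-7) − (12)(10) = -155
Σ = -1009
Area = |Σ|/2 = 504.5.

504.5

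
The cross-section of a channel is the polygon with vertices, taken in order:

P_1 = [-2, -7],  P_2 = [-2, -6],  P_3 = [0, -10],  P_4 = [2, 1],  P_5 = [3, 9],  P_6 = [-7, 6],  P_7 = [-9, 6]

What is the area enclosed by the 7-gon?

110.5

Cross-terms: -2, 20, 20, 15, 81, 12, 75  ⇒  Σ = 221
Area = |Σ|/2 = 110.5.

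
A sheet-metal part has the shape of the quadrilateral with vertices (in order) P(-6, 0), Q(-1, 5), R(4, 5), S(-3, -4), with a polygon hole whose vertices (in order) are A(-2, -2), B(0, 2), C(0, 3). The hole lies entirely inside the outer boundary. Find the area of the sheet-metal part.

Outer boundary:
Cross-terms: -30, -25, -1, -24  ⇒  Σ = -80
Area = |Σ|/2 = 40.
Hole:
Apply the surveyor's formula: 2A = Σ (x_i·y_{i+1} − x_{i+1}·y_i), indices taken mod 3.
A→B: (-2)(2) − (0)(-2) = -4
B→C: (0)(3) − (0)(2) = 0
C→A: (0)(-2) − (-2)(3) = 6
Σ = 2
Area = |Σ|/2 = 1.
Net area = 40 − 1 = 39.

39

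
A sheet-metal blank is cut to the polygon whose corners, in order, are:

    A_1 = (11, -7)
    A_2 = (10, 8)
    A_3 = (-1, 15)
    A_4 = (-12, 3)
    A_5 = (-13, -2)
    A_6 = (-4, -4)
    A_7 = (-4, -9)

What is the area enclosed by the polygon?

373.5

Apply the surveyor's formula: 2A = Σ (x_i·y_{i+1} − x_{i+1}·y_i), indices taken mod 7.
A_1→A_2: (11)(8) − (10)(-7) = 158
A_2→A_3: (10)(15) − (-1)(8) = 158
A_3→A_4: (-1)(3) − (-12)(15) = 177
A_4→A_5: (-12)(-2) − (-13)(3) = 63
A_5→A_6: (-13)(-4) − (-4)(-2) = 44
A_6→A_7: (-4)(-9) − (-4)(-4) = 20
A_7→A_1: (-4)(-7) − (11)(-9) = 127
Σ = 747
Area = |Σ|/2 = 373.5.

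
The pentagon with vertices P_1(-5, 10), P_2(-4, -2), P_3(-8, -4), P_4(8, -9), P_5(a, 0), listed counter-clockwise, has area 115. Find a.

The doubled signed area Σ (x_i y_{i+1} − x_{i+1} y_i) is linear in a.
With a=0 it equals 154; the coefficient of a is 19 (from the two edges through P_5).
So 19·a + 154 = 2·115 = 230 ⇒ a = 4.

4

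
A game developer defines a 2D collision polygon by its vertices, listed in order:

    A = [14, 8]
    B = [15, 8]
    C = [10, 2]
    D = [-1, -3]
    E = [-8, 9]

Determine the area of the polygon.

A→B: (14)(8) − (15)(8) = -8
B→C: (15)(2) − (10)(8) = -50
C→D: (10)(-3) − (-1)(2) = -28
D→E: (-1)(9) − (-8)(-3) = -33
E→A: (-8)(8) − (14)(9) = -190
Σ = -309
Area = |Σ|/2 = 154.5.

154.5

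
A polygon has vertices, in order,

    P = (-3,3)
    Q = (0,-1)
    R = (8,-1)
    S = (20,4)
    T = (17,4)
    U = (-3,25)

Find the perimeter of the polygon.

80

|PQ| = √((3)² + (-4)²) = √25 = 5
|QR| = √((8)² + (0)²) = √64 = 8
|RS| = √((12)² + (5)²) = √169 = 13
|ST| = √((-3)² + (0)²) = √9 = 3
|TU| = √((-20)² + (21)²) = √841 = 29
|UP| = √((0)² + (-22)²) = √484 = 22
Perimeter = 5 + 8 + 13 + 3 + 29 + 22 = 80.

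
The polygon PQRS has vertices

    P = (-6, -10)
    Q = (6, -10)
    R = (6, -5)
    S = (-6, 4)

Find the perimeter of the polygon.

46

|PQ| = √((12)² + (0)²) = √144 = 12
|QR| = √((0)² + (5)²) = √25 = 5
|RS| = √((-12)² + (9)²) = √225 = 15
|SP| = √((0)² + (-14)²) = √196 = 14
Perimeter = 12 + 5 + 15 + 14 = 46.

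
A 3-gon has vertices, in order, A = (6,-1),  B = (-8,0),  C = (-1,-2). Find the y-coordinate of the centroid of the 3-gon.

Apply the shoelace formula. First the cross-terms c_i = x_i·y_{i+1} − x_{i+1}·y_i:
  -8, 16, 13  ⇒  2A = 21, A = 10.5.
Then Σ (y_i + y_{i+1})·c_i = -63, so ȳ = -63 / (6·10.5) = -1.

-1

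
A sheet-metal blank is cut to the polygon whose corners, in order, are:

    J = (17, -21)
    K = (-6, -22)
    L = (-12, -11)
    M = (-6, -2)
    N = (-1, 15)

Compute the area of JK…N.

533

Σ = (-500) + (-198) + (-42) + (-92) + (-234) = -1066
Area = |Σ|/2 = 533.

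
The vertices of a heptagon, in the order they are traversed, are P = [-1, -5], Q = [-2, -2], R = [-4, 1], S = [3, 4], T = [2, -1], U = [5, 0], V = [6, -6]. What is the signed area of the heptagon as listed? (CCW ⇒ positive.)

-54.5

Σ = (-8) + (-10) + (-19) + (-11) + (5) + (-30) + (-36) = -109
Signed area = Σ/2 = -54.5 (negative ⇒ clockwise traversal).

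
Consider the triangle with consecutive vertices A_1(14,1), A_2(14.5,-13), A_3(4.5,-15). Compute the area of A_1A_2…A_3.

Apply the surveyor's formula: 2A = Σ (x_i·y_{i+1} − x_{i+1}·y_i), indices taken mod 3.
A_1→A_2: (14)(-13) − (14.5)(1) = -196.5
A_2→A_3: (14.5)(-15) − (4.5)(-13) = -159
A_3→A_1: (4.5)(1) − (14)(-15) = 214.5
Σ = -141
Area = |Σ|/2 = 70.5.

70.5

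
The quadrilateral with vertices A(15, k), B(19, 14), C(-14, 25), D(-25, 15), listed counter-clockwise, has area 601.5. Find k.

-3

The doubled signed area Σ (x_i y_{i+1} − x_{i+1} y_i) is linear in k.
With k=0 it equals 1071; the coefficient of k is -44 (from the two edges through A).
So -44·k + 1071 = 2·601.5 = 1203 ⇒ k = -3.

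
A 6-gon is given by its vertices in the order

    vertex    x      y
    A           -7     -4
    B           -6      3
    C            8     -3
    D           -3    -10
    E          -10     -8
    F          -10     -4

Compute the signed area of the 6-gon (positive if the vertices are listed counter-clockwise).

Σ = (-45) + (-6) + (-89) + (-76) + (-40) + (12) = -244
Signed area = Σ/2 = -122 (negative ⇒ clockwise traversal).

-122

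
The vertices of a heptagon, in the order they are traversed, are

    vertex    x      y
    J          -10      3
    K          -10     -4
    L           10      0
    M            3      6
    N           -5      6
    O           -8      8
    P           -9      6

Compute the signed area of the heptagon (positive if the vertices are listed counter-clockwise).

141.5

Cross-terms: 70, 40, 60, 48, 8, 24, 33  ⇒  Σ = 283
Signed area = Σ/2 = 141.5 (positive ⇒ counter-clockwise traversal).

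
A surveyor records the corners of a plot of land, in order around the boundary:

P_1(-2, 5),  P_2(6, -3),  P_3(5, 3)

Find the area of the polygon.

Apply the shoelace formula: 2A = Σ (x_i·y_{i+1} − x_{i+1}·y_i), indices taken mod 3.
Cross-terms: -24, 33, 31  ⇒  Σ = 40
Area = |Σ|/2 = 20.

20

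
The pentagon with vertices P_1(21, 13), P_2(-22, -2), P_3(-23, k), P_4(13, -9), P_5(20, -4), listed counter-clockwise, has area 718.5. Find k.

-16

The doubled signed area Σ (x_i y_{i+1} − x_{i+1} y_i) is linear in k.
With k=0 it equals 877; the coefficient of k is -35 (from the two edges through P_3).
So -35·k + 877 = 2·718.5 = 1437 ⇒ k = -16.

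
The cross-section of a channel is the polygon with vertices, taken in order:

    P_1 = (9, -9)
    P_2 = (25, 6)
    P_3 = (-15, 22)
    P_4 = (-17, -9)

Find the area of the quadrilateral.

P_1→P_2: (9)(6) − (25)(-9) = 279
P_2→P_3: (25)(22) − (-15)(6) = 640
P_3→P_4: (-15)(-9) − (-17)(22) = 509
P_4→P_1: (-17)(-9) − (9)(-9) = 234
Σ = 1662
Area = |Σ|/2 = 831.

831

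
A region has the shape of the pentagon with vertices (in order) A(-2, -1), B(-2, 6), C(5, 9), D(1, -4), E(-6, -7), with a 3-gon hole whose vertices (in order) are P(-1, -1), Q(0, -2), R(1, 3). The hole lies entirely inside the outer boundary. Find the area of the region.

62

Outer boundary:
Σ = (-14) + (-48) + (-29) + (-31) + (-8) = -130
Area = |Σ|/2 = 65.
Hole:
Σ = (2) + (2) + (2) = 6
Area = |Σ|/2 = 3.
Net area = 65 − 3 = 62.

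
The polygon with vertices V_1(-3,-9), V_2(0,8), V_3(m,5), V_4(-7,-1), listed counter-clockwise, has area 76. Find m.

-9

Write out the shoelace sum; only the two edges meeting at V_3 involve m:
2·Area = [(0·5 − m·8) + (m·(-1) − (-7)·5)] + 36
       = -9·m + 71 = 152
⇒ m = -9.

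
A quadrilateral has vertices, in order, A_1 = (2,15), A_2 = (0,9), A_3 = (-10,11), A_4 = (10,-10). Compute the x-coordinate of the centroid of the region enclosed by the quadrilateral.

98/67

Apply the surveyor's formula. First the cross-terms c_i = x_i·y_{i+1} − x_{i+1}·y_i:
  18, 90, -10, 170  ⇒  2A = 268, A = 134.
Then Σ (x_i + x_{i+1})·c_i = 1176, so x̄ = 1176 / (6·134) = 98/67.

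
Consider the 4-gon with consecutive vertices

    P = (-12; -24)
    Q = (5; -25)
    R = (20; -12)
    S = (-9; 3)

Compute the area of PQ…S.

P→Q: (-12)(-25) − (5)(-24) = 420
Q→R: (5)(-12) − (20)(-25) = 440
R→S: (20)(3) − (-9)(-12) = -48
S→P: (-9)(-24) − (-12)(3) = 252
Σ = 1064
Area = |Σ|/2 = 532.

532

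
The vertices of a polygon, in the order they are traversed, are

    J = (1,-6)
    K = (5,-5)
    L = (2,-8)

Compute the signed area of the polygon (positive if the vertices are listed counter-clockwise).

-4.5

Apply the surveyor's formula: 2A = Σ (x_i·y_{i+1} − x_{i+1}·y_i), indices taken mod 3.
Σ = (25) + (-30) + (-4) = -9
Signed area = Σ/2 = -4.5 (negative ⇒ clockwise traversal).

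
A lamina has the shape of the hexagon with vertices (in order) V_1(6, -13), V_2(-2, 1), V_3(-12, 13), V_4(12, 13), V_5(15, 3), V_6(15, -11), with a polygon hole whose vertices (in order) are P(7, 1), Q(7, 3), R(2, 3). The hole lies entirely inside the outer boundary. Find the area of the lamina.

417

Outer boundary:
Σ = (-20) + (-14) + (-312) + (-159) + (-210) + (-129) = -844
Area = |Σ|/2 = 422.
Hole:
Cross-terms: 14, 15, -19  ⇒  Σ = 10
Area = |Σ|/2 = 5.
Net area = 422 − 5 = 417.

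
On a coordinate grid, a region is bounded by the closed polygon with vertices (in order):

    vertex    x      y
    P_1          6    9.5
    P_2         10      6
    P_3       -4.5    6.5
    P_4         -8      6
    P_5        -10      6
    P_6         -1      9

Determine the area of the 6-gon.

Apply Gauss's area formula: 2A = Σ (x_i·y_{i+1} − x_{i+1}·y_i), indices taken mod 6.
Cross-terms: -59, 92, 25, 12, -84, -63.5  ⇒  Σ = -77.5
Area = |Σ|/2 = 38.75.

38.75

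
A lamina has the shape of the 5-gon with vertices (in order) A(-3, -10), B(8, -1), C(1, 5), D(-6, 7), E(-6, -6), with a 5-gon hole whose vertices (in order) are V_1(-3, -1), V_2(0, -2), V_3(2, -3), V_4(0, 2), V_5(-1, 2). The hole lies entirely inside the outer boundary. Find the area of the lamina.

129

Outer boundary:
Σ = (83) + (41) + (37) + (78) + (42) = 281
Area = |Σ|/2 = 140.5.
Hole:
Apply the shoelace formula: 2A = Σ (x_i·y_{i+1} − x_{i+1}·y_i), indices taken mod 5.
V_1→V_2: (-3)(-2) − (0)(-1) = 6
V_2→V_3: (0)(-3) − (2)(-2) = 4
V_3→V_4: (2)(2) − (0)(-3) = 4
V_4→V_5: (0)(2) − (-1)(2) = 2
V_5→V_1: (-1)(-1) − (-3)(2) = 7
Σ = 23
Area = |Σ|/2 = 11.5.
Net area = 140.5 − 11.5 = 129.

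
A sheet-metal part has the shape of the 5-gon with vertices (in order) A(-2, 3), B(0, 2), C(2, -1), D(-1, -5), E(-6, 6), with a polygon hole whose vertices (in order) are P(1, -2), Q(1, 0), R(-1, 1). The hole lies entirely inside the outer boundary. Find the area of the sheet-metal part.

28.5

Outer boundary:
Apply the shoelace formula: 2A = Σ (x_i·y_{i+1} − x_{i+1}·y_i), indices taken mod 5.
A→B: (-2)(2) − (0)(3) = -4
B→C: (0)(-1) − (2)(2) = -4
C→D: (2)(-5) − (-1)(-1) = -11
D→E: (-1)(6) − (-6)(-5) = -36
E→A: (-6)(3) − (-2)(6) = -6
Σ = -61
Area = |Σ|/2 = 30.5.
Hole:
Apply the shoelace (surveyor's) formula: 2A = Σ (x_i·y_{i+1} − x_{i+1}·y_i), indices taken mod 3.
Cross-terms: 2, 1, 1  ⇒  Σ = 4
Area = |Σ|/2 = 2.
Net area = 30.5 − 2 = 28.5.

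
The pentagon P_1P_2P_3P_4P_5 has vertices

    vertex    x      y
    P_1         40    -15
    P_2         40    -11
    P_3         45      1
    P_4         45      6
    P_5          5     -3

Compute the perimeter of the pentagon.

100

|P_1P_2| = √((0)² + (4)²) = √16 = 4
|P_2P_3| = √((5)² + (12)²) = √169 = 13
|P_3P_4| = √((0)² + (5)²) = √25 = 5
|P_4P_5| = √((-40)² + (-9)²) = √1681 = 41
|P_5P_1| = √((35)² + (-12)²) = √1369 = 37
Perimeter = 4 + 13 + 5 + 41 + 37 = 100.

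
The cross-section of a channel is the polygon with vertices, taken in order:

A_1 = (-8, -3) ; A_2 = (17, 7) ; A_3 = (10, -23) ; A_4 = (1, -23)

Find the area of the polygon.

Σ = (-5) + (-461) + (-207) + (-187) = -860
Area = |Σ|/2 = 430.

430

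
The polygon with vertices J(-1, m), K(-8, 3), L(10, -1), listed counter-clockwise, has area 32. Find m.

The doubled signed area Σ (x_i y_{i+1} − x_{i+1} y_i) is linear in m.
With m=0 it equals -26; the coefficient of m is 18 (from the two edges through J).
So 18·m + -26 = 2·32 = 64 ⇒ m = 5.

5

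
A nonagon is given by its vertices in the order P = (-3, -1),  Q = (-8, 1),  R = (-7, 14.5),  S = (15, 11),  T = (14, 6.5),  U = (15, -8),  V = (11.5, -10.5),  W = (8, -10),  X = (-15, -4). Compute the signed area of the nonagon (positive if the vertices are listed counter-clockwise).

-478

Apply Gauss's area formula: 2A = Σ (x_i·y_{i+1} − x_{i+1}·y_i), indices taken mod 9.
Cross-terms: -11, -109, -294.5, -56.5, -209.5, -65.5, -31, -182, 3  ⇒  Σ = -956
Signed area = Σ/2 = -478 (negative ⇒ clockwise traversal).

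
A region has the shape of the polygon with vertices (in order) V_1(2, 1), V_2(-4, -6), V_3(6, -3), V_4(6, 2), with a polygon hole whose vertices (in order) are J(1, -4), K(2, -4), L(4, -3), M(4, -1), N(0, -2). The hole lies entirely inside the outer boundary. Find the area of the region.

28

Outer boundary:
Σ = (-8) + (48) + (30) + (2) = 72
Area = |Σ|/2 = 36.
Hole:
Apply the shoelace formula: 2A = Σ (x_i·y_{i+1} − x_{i+1}·y_i), indices taken mod 5.
Σ = (4) + (10) + (8) + (-8) + (2) = 16
Area = |Σ|/2 = 8.
Net area = 36 − 8 = 28.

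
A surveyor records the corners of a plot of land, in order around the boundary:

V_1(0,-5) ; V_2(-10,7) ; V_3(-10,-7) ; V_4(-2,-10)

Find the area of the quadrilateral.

93

Σ = (-50) + (140) + (86) + (10) = 186
Area = |Σ|/2 = 93.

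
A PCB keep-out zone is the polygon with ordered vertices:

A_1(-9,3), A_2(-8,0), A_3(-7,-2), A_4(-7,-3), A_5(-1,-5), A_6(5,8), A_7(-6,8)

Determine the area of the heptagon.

Apply the shoelace (surveyor's) formula: 2A = Σ (x_i·y_{i+1} − x_{i+1}·y_i), indices taken mod 7.
Σ = (24) + (16) + (7) + (32) + (17) + (88) + (54) = 238
Area = |Σ|/2 = 119.

119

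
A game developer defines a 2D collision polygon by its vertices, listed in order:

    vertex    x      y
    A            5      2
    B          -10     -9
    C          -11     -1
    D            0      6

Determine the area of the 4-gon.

105

Σ = (-25) + (-89) + (-66) + (-30) = -210
Area = |Σ|/2 = 105.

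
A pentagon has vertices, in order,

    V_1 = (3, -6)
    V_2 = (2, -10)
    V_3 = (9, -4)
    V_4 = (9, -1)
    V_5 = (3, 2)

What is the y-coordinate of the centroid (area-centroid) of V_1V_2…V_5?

Apply Gauss's area formula. First the cross-terms c_i = x_i·y_{i+1} − x_{i+1}·y_i:
  -18, 82, 27, 21, -24  ⇒  2A = 88, A = 44.
Then Σ (y_i + y_{i+1})·c_i = -878, so ȳ = -878 / (6·44) = -439/132.

-439/132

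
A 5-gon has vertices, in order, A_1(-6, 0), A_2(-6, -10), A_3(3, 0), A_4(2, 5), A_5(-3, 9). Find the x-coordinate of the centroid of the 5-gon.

-209/96

Apply the shoelace formula. First the cross-terms c_i = x_i·y_{i+1} − x_{i+1}·y_i:
  60, 30, 15, 33, 54  ⇒  2A = 192, A = 96.
Then Σ (x_i + x_{i+1})·c_i = -1254, so x̄ = -1254 / (6·96) = -209/96.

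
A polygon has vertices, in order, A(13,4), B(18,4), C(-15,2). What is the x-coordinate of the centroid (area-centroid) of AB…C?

Apply Gauss's area formula. First the cross-terms c_i = x_i·y_{i+1} − x_{i+1}·y_i:
  -20, 96, -86  ⇒  2A = -10, A = -5.
Then Σ (x_i + x_{i+1})·c_i = -160, so x̄ = -160 / (6·(-5)) = 16/3.

16/3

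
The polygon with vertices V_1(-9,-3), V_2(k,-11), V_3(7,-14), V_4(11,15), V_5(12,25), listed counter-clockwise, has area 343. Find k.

Write out the shoelace sum; only the two edges meeting at V_2 involve k:
2·Area = [((-9)·(-11) − k·(-3)) + (k·(-14) − 7·(-11))] + 543
       = -11·k + 719 = 686
⇒ k = 3.

3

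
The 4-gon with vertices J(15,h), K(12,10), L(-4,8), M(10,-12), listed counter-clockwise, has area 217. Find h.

0

The doubled signed area Σ (x_i y_{i+1} − x_{i+1} y_i) is linear in h.
With h=0 it equals 434; the coefficient of h is -2 (from the two edges through J).
So -2·h + 434 = 2·217 = 434 ⇒ h = 0.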